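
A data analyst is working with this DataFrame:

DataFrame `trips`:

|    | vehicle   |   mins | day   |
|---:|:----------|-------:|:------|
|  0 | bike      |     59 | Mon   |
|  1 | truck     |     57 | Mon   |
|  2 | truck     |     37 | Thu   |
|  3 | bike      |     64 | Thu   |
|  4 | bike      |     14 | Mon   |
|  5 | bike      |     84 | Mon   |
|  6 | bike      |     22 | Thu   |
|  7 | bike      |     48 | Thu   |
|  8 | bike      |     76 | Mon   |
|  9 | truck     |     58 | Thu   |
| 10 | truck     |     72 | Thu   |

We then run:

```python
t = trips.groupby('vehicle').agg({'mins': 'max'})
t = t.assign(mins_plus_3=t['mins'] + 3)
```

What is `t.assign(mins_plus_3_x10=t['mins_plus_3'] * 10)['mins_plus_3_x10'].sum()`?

group by vehicle, max of mins:
         mins
vehicle      
bike       84
truck      72
add column mins_plus_3 = t['mins'] + 3:
         mins  mins_plus_3
vehicle                   
bike       84           87
truck      72           75
add column mins_plus_3_x10 = t['mins_plus_3'] * 10:
         mins  mins_plus_3  mins_plus_3_x10
vehicle                                    
bike       84           87              870
truck      72           75              750

1620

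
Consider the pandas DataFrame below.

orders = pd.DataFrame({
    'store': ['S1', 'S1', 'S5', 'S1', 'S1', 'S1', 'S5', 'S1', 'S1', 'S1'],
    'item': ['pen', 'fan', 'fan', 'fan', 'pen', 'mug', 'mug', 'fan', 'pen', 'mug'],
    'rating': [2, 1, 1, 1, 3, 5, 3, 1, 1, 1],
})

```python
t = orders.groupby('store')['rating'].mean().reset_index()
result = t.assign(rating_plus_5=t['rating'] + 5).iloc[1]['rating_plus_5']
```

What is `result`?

7.0

group by store, mean of rating:
store
S1    1.875
S5    2.000
Name: rating, dtype: float64
reset_index():
  store  rating
0    S1   1.875
1    S5   2.000
add column rating_plus_5 = t['rating'] + 5:
  store  rating  rating_plus_5
0    S1   1.875          6.875
1    S5   2.000          7.000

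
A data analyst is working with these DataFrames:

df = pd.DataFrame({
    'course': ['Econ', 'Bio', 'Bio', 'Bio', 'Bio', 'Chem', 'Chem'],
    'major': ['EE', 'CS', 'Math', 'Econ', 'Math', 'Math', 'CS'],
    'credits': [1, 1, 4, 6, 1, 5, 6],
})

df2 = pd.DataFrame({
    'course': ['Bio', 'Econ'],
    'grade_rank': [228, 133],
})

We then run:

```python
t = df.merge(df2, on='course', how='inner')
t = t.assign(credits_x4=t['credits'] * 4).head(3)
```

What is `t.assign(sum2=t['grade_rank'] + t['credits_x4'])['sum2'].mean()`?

204.333333333

merge on 'course' (how='inner') → 5 rows:
  course major  credits  grade_rank
0   Econ    EE        1         133
1    Bio    CS        1         228
2    Bio  Math        4         228
3    Bio  Econ        6         228
4    Bio  Math        1         228
add column credits_x4 = t['credits'] * 4:
  course major  credits  grade_rank  credits_x4
0   Econ    EE        1         133           4
1    Bio    CS        1         228           4
2    Bio  Math        4         228          16
3    Bio  Econ        6         228          24
4    Bio  Math        1         228           4
take first 3 rows:
  course major  credits  grade_rank  credits_x4
0   Econ    EE        1         133           4
1    Bio    CS        1         228           4
2    Bio  Math        4         228          16
add column sum2 = t['grade_rank'] + t['credits_x4']:
  course major  credits  grade_rank  credits_x4  sum2
0   Econ    EE        1         133           4   137
1    Bio    CS        1         228           4   232
2    Bio  Math        4         228          16   244
mean of column 'sum2' → 204.333333333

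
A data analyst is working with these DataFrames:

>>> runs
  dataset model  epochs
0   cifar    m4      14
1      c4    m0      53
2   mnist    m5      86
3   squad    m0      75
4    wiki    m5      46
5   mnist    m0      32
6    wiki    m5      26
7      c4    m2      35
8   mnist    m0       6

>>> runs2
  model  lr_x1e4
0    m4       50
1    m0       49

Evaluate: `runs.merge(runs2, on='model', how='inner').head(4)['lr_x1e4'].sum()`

197

merge on 'model' (how='inner') → 5 rows:
  dataset model  epochs  lr_x1e4
0   cifar    m4      14       50
1      c4    m0      53       49
2   squad    m0      75       49
3   mnist    m0      32       49
4   mnist    m0       6       49
take first 4 rows:
  dataset model  epochs  lr_x1e4
0   cifar    m4      14       50
1      c4    m0      53       49
2   squad    m0      75       49
3   mnist    m0      32       49
sum of column 'lr_x1e4' → 197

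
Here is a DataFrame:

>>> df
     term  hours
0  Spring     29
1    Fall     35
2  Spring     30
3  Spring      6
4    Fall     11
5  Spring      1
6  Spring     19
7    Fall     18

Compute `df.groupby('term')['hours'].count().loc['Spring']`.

group by term, count of hours:
term
Fall      3
Spring    5
Name: hours, dtype: int64
value at index 'Spring' → 5

5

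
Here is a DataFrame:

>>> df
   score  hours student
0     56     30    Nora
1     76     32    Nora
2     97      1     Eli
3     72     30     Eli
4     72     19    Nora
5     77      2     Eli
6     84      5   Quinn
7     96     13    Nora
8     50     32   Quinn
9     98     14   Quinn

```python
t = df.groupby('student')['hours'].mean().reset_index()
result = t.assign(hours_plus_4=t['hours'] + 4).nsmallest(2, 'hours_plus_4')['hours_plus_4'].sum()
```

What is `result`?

36.0

group by student, mean of hours:
student
Eli      11.0
Nora     23.5
Quinn    17.0
Name: hours, dtype: float64
reset_index():
  student  hours
0     Eli   11.0
1    Nora   23.5
2   Quinn   17.0
add column hours_plus_4 = t['hours'] + 4:
  student  hours  hours_plus_4
0     Eli   11.0          15.0
1    Nora   23.5          27.5
2   Quinn   17.0          21.0
take 2 rows with smallest hours_plus_4:
  student  hours  hours_plus_4
0     Eli   11.0          15.0
2   Quinn   17.0          21.0
Then the sum of column 'hours_plus_4': 36.0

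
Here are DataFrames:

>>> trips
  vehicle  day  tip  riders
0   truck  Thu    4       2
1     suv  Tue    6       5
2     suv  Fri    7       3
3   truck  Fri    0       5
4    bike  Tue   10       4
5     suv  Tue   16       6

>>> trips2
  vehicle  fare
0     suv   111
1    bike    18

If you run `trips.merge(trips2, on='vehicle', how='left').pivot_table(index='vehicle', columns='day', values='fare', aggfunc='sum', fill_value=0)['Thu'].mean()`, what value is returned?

merge on 'vehicle' (how='left') → 6 rows:
  vehicle  day  tip  riders   fare
0   truck  Thu    4       2    NaN
1     suv  Tue    6       5  111.0
2     suv  Fri    7       3  111.0
3   truck  Fri    0       5    NaN
4    bike  Tue   10       4   18.0
5     suv  Tue   16       6  111.0
pivot: rows=vehicle, cols=day, sum(fare):
day        Fri  Thu    Tue
vehicle                   
bike       0.0  0.0   18.0
suv      111.0  0.0  222.0
truck      0.0  0.0    0.0
mean of column 'Thu' → 0.0

0.0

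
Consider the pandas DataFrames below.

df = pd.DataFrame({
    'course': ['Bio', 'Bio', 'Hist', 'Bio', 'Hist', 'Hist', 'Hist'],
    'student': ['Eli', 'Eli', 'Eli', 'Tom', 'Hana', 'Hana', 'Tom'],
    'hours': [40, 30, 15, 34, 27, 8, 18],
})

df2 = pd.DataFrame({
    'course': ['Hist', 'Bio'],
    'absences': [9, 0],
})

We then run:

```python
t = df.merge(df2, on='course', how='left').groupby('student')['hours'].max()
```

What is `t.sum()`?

101

merge on 'course' (how='left') → 7 rows:
  course student  hours  absences
0    Bio     Eli     40         0
1    Bio     Eli     30         0
2   Hist     Eli     15         9
3    Bio     Tom     34         0
4   Hist    Hana     27         9
5   Hist    Hana      8         9
6   Hist     Tom     18         9
group by student, max of hours:
student
Eli     40
Hana    27
Tom     34
Name: hours, dtype: int64
Finally, sum of the resulting series = 101.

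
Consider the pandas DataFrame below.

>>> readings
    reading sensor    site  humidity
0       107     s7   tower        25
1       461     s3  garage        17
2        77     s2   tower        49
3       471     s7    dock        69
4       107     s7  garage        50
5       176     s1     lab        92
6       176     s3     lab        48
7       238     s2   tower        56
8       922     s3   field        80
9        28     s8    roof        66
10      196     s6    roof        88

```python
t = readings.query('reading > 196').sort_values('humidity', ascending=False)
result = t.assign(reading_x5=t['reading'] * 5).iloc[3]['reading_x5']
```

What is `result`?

2305

filter rows where reading > 196:
   reading sensor    site  humidity
1      461     s3  garage        17
3      471     s7    dock        69
7      238     s2   tower        56
8      922     s3   field        80
sort by humidity descending:
   reading sensor    site  humidity
8      922     s3   field        80
3      471     s7    dock        69
7      238     s2   tower        56
1      461     s3  garage        17
add column reading_x5 = t['reading'] * 5:
   reading sensor    site  humidity  reading_x5
8      922     s3   field        80        4610
3      471     s7    dock        69        2355
7      238     s2   tower        56        1190
1      461     s3  garage        17        2305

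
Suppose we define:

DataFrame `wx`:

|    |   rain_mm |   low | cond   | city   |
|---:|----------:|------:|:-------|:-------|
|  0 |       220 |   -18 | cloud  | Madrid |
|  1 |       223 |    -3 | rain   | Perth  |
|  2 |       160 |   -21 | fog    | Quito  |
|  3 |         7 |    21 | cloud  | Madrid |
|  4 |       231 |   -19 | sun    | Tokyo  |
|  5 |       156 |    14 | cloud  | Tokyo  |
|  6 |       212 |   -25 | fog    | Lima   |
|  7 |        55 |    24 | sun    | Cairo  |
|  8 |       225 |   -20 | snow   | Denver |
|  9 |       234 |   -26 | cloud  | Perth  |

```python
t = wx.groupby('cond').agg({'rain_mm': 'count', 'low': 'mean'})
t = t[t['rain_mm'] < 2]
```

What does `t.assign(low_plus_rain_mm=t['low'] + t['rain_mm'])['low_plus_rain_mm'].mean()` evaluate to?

group by cond: count(rain_mm), mean(low):
       rain_mm    low
cond                 
cloud        4  -2.25
fog          2 -23.00
rain         1  -3.00
snow         1 -20.00
sun          2   2.50
filter rows where rain_mm < 2:
      rain_mm   low
cond               
rain        1  -3.0
snow        1 -20.0
add column low_plus_rain_mm = t['low'] + t['rain_mm']:
      rain_mm   low  low_plus_rain_mm
cond                                 
rain        1  -3.0              -2.0
snow        1 -20.0             -19.0
Hence -10.5.

-10.5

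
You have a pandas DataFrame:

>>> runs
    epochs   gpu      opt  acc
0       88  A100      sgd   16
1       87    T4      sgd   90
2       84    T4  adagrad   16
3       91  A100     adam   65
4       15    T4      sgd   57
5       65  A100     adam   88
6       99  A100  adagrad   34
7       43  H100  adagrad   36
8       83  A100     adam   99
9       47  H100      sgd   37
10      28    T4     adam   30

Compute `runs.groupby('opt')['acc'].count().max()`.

4

group by opt, count of acc:
opt
adagrad    3
adam       4
sgd        4
Name: acc, dtype: int64
Finally, max of the resulting series = 4.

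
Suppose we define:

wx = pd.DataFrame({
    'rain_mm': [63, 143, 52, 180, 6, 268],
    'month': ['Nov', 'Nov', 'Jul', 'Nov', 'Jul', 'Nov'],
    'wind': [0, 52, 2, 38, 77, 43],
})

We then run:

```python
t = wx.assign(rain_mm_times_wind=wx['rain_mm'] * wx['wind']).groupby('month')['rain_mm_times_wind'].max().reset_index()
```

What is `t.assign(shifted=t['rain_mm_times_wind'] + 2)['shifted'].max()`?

11526

add column rain_mm_times_wind = wx['rain_mm'] * wx['wind']:
   rain_mm month  wind  rain_mm_times_wind
0       63   Nov     0                   0
1      143   Nov    52                7436
2       52   Jul     2                 104
3      180   Nov    38                6840
4        6   Jul    77                 462
5      268   Nov    43               11524
group by month, max of rain_mm_times_wind:
month
Jul      462
Nov    11524
Name: rain_mm_times_wind, dtype: int64
reset_index():
  month  rain_mm_times_wind
0   Jul                 462
1   Nov               11524
add column shifted = t['rain_mm_times_wind'] + 2:
  month  rain_mm_times_wind  shifted
0   Jul                 462      464
1   Nov               11524    11526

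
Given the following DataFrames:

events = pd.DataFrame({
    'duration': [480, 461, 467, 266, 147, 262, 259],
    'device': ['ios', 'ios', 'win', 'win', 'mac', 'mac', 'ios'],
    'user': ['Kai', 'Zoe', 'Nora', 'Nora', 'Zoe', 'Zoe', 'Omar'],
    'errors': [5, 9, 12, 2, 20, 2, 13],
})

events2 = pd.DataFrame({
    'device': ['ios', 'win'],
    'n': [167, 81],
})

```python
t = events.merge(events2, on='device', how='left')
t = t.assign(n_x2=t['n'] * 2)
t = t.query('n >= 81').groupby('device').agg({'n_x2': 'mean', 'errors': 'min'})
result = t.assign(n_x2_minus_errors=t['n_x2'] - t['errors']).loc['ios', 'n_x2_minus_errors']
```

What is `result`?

329.0

merge on 'device' (how='left') → 7 rows:
   duration device  user  errors      n
0       480    ios   Kai       5  167.0
1       461    ios   Zoe       9  167.0
2       467    win  Nora      12   81.0
3       266    win  Nora       2   81.0
4       147    mac   Zoe      20    NaN
5       262    mac   Zoe       2    NaN
6       259    ios  Omar      13  167.0
add column n_x2 = t['n'] * 2:
   duration device  user  errors      n   n_x2
0       480    ios   Kai       5  167.0  334.0
1       461    ios   Zoe       9  167.0  334.0
2       467    win  Nora      12   81.0  162.0
3       266    win  Nora       2   81.0  162.0
4       147    mac   Zoe      20    NaN    NaN
5       262    mac   Zoe       2    NaN    NaN
6       259    ios  Omar      13  167.0  334.0
filter rows where n >= 81:
   duration device  user  errors      n   n_x2
0       480    ios   Kai       5  167.0  334.0
1       461    ios   Zoe       9  167.0  334.0
2       467    win  Nora      12   81.0  162.0
3       266    win  Nora       2   81.0  162.0
6       259    ios  Omar      13  167.0  334.0
group by device: mean(n_x2), min(errors):
         n_x2  errors
device               
ios     334.0       5
win     162.0       2
add column n_x2_minus_errors = t['n_x2'] - t['errors']:
         n_x2  errors  n_x2_minus_errors
device                                  
ios     334.0       5              329.0
win     162.0       2              160.0
So loc['ios', 'n_x2_minus_errors'] = 329.0.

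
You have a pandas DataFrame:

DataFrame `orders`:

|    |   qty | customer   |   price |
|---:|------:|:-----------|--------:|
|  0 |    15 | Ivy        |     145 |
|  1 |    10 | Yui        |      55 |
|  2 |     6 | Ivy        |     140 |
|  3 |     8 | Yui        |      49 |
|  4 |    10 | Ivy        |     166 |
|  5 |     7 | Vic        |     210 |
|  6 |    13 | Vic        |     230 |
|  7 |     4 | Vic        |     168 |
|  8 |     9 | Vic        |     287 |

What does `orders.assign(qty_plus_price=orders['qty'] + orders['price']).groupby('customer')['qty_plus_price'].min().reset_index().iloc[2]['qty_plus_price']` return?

57

add column qty_plus_price = orders['qty'] + orders['price']:
   qty customer  price  qty_plus_price
0   15      Ivy    145             160
1   10      Yui     55              65
2    6      Ivy    140             146
3    8      Yui     49              57
4   10      Ivy    166             176
5    7      Vic    210             217
6   13      Vic    230             243
7    4      Vic    168             172
8    9      Vic    287             296
group by customer, min of qty_plus_price:
customer
Ivy    146
Vic    172
Yui     57
Name: qty_plus_price, dtype: int64
reset_index():
  customer  qty_plus_price
0      Ivy             146
1      Vic             172
2      Yui              57
Hence 57.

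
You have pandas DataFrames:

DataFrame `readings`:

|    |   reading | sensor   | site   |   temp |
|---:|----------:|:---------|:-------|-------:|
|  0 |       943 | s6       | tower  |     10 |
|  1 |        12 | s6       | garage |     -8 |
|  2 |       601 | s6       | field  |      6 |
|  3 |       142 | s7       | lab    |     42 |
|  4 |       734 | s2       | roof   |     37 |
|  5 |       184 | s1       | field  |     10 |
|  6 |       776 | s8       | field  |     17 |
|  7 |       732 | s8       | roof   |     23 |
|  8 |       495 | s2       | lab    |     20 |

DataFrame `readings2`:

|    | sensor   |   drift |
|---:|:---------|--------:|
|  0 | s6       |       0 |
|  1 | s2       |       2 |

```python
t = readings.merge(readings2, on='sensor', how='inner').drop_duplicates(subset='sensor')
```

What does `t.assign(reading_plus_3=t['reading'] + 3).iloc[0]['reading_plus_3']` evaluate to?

946

merge on 'sensor' (how='inner') → 5 rows:
   reading sensor    site  temp  drift
0      943     s6   tower    10      0
1       12     s6  garage    -8      0
2      601     s6   field     6      0
3      734     s2    roof    37      2
4      495     s2     lab    20      2
drop duplicate sensor (keep=first):
   reading sensor   site  temp  drift
0      943     s6  tower    10      0
3      734     s2   roof    37      2
add column reading_plus_3 = t['reading'] + 3:
   reading sensor   site  temp  drift  reading_plus_3
0      943     s6  tower    10      0             946
3      734     s2   roof    37      2             737
Reading off the value at position 0, column 'reading_plus_3', we get 946.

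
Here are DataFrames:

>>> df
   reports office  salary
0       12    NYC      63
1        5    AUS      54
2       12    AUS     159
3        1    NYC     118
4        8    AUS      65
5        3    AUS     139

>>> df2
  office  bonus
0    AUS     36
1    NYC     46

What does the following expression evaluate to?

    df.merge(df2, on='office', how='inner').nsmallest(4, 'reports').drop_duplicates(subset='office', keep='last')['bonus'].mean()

41.0

merge on 'office' (how='inner') → 6 rows:
   reports office  salary  bonus
0       12    NYC      63     46
1        5    AUS      54     36
2       12    AUS     159     36
3        1    NYC     118     46
4        8    AUS      65     36
5        3    AUS     139     36
take 4 rows with smallest reports:
   reports office  salary  bonus
3        1    NYC     118     46
5        3    AUS     139     36
1        5    AUS      54     36
4        8    AUS      65     36
drop duplicate office (keep=last):
   reports office  salary  bonus
3        1    NYC     118     46
4        8    AUS      65     36
The mean of column 'bonus' is 41.0.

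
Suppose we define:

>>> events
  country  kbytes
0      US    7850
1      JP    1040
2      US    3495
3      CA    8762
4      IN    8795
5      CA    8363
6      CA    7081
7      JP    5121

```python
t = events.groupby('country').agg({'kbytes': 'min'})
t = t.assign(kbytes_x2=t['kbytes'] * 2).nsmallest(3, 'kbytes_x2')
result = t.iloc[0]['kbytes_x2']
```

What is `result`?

group by country, min of kbytes:
         kbytes
country        
CA         7081
IN         8795
JP         1040
US         3495
add column kbytes_x2 = t['kbytes'] * 2:
         kbytes  kbytes_x2
country                   
CA         7081      14162
IN         8795      17590
JP         1040       2080
US         3495       6990
take 3 rows with smallest kbytes_x2:
         kbytes  kbytes_x2
country                   
JP         1040       2080
US         3495       6990
CA         7081      14162
So iloc[0]['kbytes_x2'] = 2080.

2080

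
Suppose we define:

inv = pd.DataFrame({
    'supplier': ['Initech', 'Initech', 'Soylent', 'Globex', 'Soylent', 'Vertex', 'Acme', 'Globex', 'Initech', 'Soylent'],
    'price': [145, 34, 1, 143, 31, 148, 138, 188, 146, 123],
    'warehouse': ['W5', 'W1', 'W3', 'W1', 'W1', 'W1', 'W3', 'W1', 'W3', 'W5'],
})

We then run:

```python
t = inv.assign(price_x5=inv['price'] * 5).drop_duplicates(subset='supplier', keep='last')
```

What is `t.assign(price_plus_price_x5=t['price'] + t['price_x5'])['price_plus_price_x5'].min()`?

738

add column price_x5 = inv['price'] * 5:
  supplier  price warehouse  price_x5
0  Initech    145        W5       725
1  Initech     34        W1       170
2  Soylent      1        W3         5
3   Globex    143        W1       715
4  Soylent     31        W1       155
5   Vertex    148        W1       740
6     Acme    138        W3       690
7   Globex    188        W1       940
8  Initech    146        W3       730
9  Soylent    123        W5       615
drop duplicate supplier (keep=last):
  supplier  price warehouse  price_x5
5   Vertex    148        W1       740
6     Acme    138        W3       690
7   Globex    188        W1       940
8  Initech    146        W3       730
9  Soylent    123        W5       615
add column price_plus_price_x5 = t['price'] + t['price_x5']:
  supplier  price warehouse  price_x5  price_plus_price_x5
5   Vertex    148        W1       740                  888
6     Acme    138        W3       690                  828
7   Globex    188        W1       940                 1128
8  Initech    146        W3       730                  876
9  Soylent    123        W5       615                  738
Reading off the min of column 'price_plus_price_x5', we get 738.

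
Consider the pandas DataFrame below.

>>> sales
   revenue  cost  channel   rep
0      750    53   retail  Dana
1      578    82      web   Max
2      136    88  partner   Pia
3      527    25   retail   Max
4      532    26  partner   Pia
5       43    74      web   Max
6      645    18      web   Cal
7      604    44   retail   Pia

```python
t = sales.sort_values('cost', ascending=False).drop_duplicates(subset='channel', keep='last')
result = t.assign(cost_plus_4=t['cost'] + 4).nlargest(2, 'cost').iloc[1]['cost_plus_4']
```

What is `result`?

sort by cost descending:
   revenue  cost  channel   rep
2      136    88  partner   Pia
1      578    82      web   Max
5       43    74      web   Max
0      750    53   retail  Dana
7      604    44   retail   Pia
4      532    26  partner   Pia
3      527    25   retail   Max
6      645    18      web   Cal
drop duplicate channel (keep=last):
   revenue  cost  channel  rep
4      532    26  partner  Pia
3      527    25   retail  Max
6      645    18      web  Cal
add column cost_plus_4 = t['cost'] + 4:
   revenue  cost  channel  rep  cost_plus_4
4      532    26  partner  Pia           30
3      527    25   retail  Max           29
6      645    18      web  Cal           22
take 2 rows with largest cost:
   revenue  cost  channel  rep  cost_plus_4
4      532    26  partner  Pia           30
3      527    25   retail  Max           29
Reading off the value at position 1, column 'cost_plus_4', we get 29.

29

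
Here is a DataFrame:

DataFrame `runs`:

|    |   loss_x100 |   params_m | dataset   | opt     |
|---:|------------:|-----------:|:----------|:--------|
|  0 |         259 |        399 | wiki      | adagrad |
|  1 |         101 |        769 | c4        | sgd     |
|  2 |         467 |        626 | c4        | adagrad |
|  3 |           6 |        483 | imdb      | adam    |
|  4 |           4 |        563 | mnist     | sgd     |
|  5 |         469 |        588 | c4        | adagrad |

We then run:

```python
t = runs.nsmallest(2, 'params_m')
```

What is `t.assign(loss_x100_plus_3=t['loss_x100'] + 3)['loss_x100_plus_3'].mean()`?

take 2 rows with smallest params_m:
   loss_x100  params_m dataset      opt
0        259       399    wiki  adagrad
3          6       483    imdb     adam
add column loss_x100_plus_3 = t['loss_x100'] + 3:
   loss_x100  params_m dataset      opt  loss_x100_plus_3
0        259       399    wiki  adagrad               262
3          6       483    imdb     adam                 9

135.5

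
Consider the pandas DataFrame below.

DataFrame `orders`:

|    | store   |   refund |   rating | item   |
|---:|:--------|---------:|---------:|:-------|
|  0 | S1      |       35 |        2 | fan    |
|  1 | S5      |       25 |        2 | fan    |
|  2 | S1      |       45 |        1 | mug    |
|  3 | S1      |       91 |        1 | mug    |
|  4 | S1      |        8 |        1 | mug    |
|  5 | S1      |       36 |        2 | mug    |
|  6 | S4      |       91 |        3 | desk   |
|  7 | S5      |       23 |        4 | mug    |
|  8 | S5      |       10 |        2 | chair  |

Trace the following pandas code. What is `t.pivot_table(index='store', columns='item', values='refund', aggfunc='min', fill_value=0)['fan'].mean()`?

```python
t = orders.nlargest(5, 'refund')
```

17.5

take 5 rows with largest refund:
  store  refund  rating  item
3    S1      91       1   mug
6    S4      91       3  desk
2    S1      45       1   mug
5    S1      36       2   mug
0    S1      35       2   fan
pivot: rows=store, cols=item, min(refund):
item   desk  fan  mug
store                
S1        0   35   36
S4       91    0    0
Finally, mean of column 'fan' = 17.5.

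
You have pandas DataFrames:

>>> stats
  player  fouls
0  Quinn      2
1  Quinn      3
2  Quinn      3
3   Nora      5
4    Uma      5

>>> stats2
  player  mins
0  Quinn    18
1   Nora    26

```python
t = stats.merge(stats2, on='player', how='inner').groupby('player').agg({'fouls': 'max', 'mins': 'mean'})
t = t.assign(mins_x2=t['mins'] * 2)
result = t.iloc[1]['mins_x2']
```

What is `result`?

merge on 'player' (how='inner') → 4 rows:
  player  fouls  mins
0  Quinn      2    18
1  Quinn      3    18
2  Quinn      3    18
3   Nora      5    26
group by player: max(fouls), mean(mins):
        fouls  mins
player             
Nora        5  26.0
Quinn       3  18.0
add column mins_x2 = t['mins'] * 2:
        fouls  mins  mins_x2
player                      
Nora        5  26.0     52.0
Quinn       3  18.0     36.0

36.0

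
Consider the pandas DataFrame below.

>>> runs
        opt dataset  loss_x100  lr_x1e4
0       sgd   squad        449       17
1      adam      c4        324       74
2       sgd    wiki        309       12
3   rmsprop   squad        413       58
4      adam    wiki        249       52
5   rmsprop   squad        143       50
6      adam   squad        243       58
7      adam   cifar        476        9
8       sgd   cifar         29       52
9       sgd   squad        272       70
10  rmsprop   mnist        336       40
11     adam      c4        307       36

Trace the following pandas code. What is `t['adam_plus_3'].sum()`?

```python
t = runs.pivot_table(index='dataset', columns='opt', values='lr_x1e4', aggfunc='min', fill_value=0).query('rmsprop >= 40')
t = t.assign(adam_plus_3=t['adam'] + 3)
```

pivot: rows=dataset, cols=opt, min(lr_x1e4):
opt      adam  rmsprop  sgd
dataset                    
c4         36        0    0
cifar       9        0   52
mnist       0       40    0
squad      58       50   17
wiki       52        0   12
filter rows where rmsprop >= 40:
opt      adam  rmsprop  sgd
dataset                    
mnist       0       40    0
squad      58       50   17
add column adam_plus_3 = t['adam'] + 3:
opt      adam  rmsprop  sgd  adam_plus_3
dataset                                 
mnist       0       40    0            3
squad      58       50   17           61
Finally, sum of column 'adam_plus_3' = 64.

64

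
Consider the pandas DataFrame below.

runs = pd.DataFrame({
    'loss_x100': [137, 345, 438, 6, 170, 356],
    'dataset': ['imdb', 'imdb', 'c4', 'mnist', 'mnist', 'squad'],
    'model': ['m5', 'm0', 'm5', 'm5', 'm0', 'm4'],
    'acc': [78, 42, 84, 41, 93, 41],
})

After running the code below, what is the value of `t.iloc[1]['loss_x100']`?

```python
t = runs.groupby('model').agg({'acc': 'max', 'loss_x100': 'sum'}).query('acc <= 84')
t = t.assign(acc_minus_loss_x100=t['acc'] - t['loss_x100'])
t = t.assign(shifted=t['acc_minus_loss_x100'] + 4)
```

group by model: max(acc), sum(loss_x100):
       acc  loss_x100
model                
m0      93        515
m4      41        356
m5      84        581
filter rows where acc <= 84:
       acc  loss_x100
model                
m4      41        356
m5      84        581
add column acc_minus_loss_x100 = t['acc'] - t['loss_x100']:
       acc  loss_x100  acc_minus_loss_x100
model                                     
m4      41        356                 -315
m5      84        581                 -497
add column shifted = t['acc_minus_loss_x100'] + 4:
       acc  loss_x100  acc_minus_loss_x100  shifted
model                                              
m4      41        356                 -315     -311
m5      84        581                 -497     -493

581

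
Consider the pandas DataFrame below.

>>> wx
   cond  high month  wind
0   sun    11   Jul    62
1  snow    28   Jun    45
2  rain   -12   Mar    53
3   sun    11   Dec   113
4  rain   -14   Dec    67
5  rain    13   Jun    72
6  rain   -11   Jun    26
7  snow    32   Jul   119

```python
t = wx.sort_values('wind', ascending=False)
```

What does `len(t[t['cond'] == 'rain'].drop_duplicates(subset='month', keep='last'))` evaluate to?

3

sort by wind descending:
   cond  high month  wind
7  snow    32   Jul   119
3   sun    11   Dec   113
5  rain    13   Jun    72
4  rain   -14   Dec    67
0   sun    11   Jul    62
2  rain   -12   Mar    53
1  snow    28   Jun    45
6  rain   -11   Jun    26
filter rows where cond == 'rain':
   cond  high month  wind
5  rain    13   Jun    72
4  rain   -14   Dec    67
2  rain   -12   Mar    53
6  rain   -11   Jun    26
drop duplicate month (keep=last):
   cond  high month  wind
4  rain   -14   Dec    67
2  rain   -12   Mar    53
6  rain   -11   Jun    26
Taking the number of rows gives 3.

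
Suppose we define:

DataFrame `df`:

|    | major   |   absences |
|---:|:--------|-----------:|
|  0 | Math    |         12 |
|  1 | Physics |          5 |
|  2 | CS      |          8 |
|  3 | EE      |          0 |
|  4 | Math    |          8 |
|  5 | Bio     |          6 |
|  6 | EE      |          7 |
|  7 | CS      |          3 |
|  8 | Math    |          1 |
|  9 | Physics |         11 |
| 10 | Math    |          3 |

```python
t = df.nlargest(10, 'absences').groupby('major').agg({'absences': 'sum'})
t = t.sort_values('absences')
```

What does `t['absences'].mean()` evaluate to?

take 10 rows with largest absences:
      major  absences
0      Math        12
9   Physics        11
2        CS         8
4      Math         8
6        EE         7
5       Bio         6
1   Physics         5
7        CS         3
10     Math         3
8      Math         1
group by major, sum of absences:
         absences
major            
Bio             6
CS             11
EE              7
Math           24
Physics        16
sort by absences:
         absences
major            
Bio             6
EE              7
CS             11
Physics        16
Math           24
The mean of column 'absences' is 12.8.

12.8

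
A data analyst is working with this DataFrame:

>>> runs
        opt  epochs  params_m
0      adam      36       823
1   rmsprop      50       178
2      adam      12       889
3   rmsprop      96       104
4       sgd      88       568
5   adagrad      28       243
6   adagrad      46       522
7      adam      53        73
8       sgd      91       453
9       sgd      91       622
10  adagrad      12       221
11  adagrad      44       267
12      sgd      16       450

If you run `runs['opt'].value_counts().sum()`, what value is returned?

13

value_counts of opt:
opt
sgd        4
adagrad    4
adam       3
rmsprop    2
Name: count, dtype: int64
The sum of the resulting series is 13.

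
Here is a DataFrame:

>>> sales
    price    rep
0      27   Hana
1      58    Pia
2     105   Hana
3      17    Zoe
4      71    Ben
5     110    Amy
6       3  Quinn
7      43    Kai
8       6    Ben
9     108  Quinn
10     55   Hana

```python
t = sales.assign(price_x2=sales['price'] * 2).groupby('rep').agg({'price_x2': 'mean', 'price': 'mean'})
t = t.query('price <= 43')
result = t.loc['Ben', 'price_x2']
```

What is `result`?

add column price_x2 = sales['price'] * 2:
    price    rep  price_x2
0      27   Hana        54
1      58    Pia       116
2     105   Hana       210
3      17    Zoe        34
4      71    Ben       142
5     110    Amy       220
6       3  Quinn         6
7      43    Kai        86
8       6    Ben        12
9     108  Quinn       216
10     55   Hana       110
group by rep: mean(price_x2), mean(price):
         price_x2       price
rep                          
Amy    220.000000  110.000000
Ben     77.000000   38.500000
Hana   124.666667   62.333333
Kai     86.000000   43.000000
Pia    116.000000   58.000000
Quinn  111.000000   55.500000
Zoe     34.000000   17.000000
filter rows where price <= 43:
     price_x2  price
rep                 
Ben      77.0   38.5
Kai      86.0   43.0
Zoe      34.0   17.0
Reading off the value at row 'Ben', column 'price_x2', we get 77.0.

77.0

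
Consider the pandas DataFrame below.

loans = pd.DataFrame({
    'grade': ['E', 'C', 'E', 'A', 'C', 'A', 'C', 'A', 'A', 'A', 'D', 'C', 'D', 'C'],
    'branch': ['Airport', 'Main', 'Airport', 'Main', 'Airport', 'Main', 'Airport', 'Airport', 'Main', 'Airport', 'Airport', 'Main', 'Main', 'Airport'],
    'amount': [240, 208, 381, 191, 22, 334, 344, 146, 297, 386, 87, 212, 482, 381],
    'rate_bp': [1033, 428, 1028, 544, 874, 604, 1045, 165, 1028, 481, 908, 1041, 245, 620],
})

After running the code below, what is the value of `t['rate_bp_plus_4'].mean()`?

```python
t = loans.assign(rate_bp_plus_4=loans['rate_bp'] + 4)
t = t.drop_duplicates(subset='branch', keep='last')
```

436.5

add column rate_bp_plus_4 = loans['rate_bp'] + 4:
   grade   branch  amount  rate_bp  rate_bp_plus_4
0      E  Airport     240     1033            1037
1      C     Main     208      428             432
2      E  Airport     381     1028            1032
3      A     Main     191      544             548
4      C  Airport      22      874             878
5      A     Main     334      604             608
6      C  Airport     344     1045            1049
7      A  Airport     146      165             169
8      A     Main     297     1028            1032
9      A  Airport     386      481             485
10     D  Airport      87      908             912
11     C     Main     212     1041            1045
12     D     Main     482      245             249
13     C  Airport     381      620             624
drop duplicate branch (keep=last):
   grade   branch  amount  rate_bp  rate_bp_plus_4
12     D     Main     482      245             249
13     C  Airport     381      620             624
Taking the mean of column 'rate_bp_plus_4' gives 436.5.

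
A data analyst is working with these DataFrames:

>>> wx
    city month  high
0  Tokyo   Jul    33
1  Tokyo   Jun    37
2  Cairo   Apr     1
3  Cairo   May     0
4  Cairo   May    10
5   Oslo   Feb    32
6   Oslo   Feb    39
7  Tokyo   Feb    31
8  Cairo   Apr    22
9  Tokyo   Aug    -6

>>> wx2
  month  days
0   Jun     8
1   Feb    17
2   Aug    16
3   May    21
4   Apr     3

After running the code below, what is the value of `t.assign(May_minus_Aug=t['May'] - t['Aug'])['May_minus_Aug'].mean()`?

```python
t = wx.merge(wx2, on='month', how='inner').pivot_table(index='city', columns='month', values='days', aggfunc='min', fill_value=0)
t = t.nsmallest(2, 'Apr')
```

-8.0

merge on 'month' (how='inner') → 9 rows:
    city month  high  days
0  Tokyo   Jun    37     8
1  Cairo   Apr     1     3
2  Cairo   May     0    21
3  Cairo   May    10    21
4   Oslo   Feb    32    17
5   Oslo   Feb    39    17
6  Tokyo   Feb    31    17
7  Cairo   Apr    22     3
8  Tokyo   Aug    -6    16
pivot: rows=city, cols=month, min(days):
month  Apr  Aug  Feb  Jun  May
city                          
Cairo    3    0    0    0   21
Oslo     0    0   17    0    0
Tokyo    0   16   17    8    0
take 2 rows with smallest Apr:
month  Apr  Aug  Feb  Jun  May
city                          
Oslo     0    0   17    0    0
Tokyo    0   16   17    8    0
add column May_minus_Aug = t['May'] - t['Aug']:
month  Apr  Aug  Feb  Jun  May  May_minus_Aug
city                                         
Oslo     0    0   17    0    0              0
Tokyo    0   16   17    8    0            -16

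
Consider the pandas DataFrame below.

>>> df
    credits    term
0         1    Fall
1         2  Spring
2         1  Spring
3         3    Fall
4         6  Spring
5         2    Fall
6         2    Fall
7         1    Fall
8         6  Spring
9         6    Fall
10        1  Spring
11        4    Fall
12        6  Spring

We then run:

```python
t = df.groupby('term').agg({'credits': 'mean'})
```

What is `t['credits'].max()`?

group by term, mean of credits:
         credits
term            
Fall    2.714286
Spring  3.666667
So max() = 3.66666666667.

3.66666666667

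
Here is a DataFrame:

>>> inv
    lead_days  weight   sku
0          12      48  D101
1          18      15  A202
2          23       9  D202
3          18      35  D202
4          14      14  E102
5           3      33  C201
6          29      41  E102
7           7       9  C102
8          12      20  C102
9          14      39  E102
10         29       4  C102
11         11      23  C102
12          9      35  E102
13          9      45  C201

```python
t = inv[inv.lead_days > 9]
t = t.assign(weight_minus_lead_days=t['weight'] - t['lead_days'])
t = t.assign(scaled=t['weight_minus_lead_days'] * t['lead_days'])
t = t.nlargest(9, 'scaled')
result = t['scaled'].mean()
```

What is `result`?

filter rows where lead_days > 9:
    lead_days  weight   sku
0          12      48  D101
1          18      15  A202
2          23       9  D202
3          18      35  D202
4          14      14  E102
6          29      41  E102
8          12      20  C102
9          14      39  E102
10         29       4  C102
11         11      23  C102
add column weight_minus_lead_days = t['weight'] - t['lead_days']:
    lead_days  weight   sku  weight_minus_lead_days
0          12      48  D101                      36
1          18      15  A202                      -3
2          23       9  D202                     -14
3          18      35  D202                      17
4          14      14  E102                       0
6          29      41  E102                      12
8          12      20  C102                       8
9          14      39  E102                      25
10         29       4  C102                     -25
11         11      23  C102                      12
add column scaled = t['weight_minus_lead_days'] * t['lead_days']:
    lead_days  weight   sku  weight_minus_lead_days  scaled
0          12      48  D101                      36     432
1          18      15  A202                      -3     -54
2          23       9  D202                     -14    -322
3          18      35  D202                      17     306
4          14      14  E102                       0       0
6          29      41  E102                      12     348
8          12      20  C102                       8      96
9          14      39  E102                      25     350
10         29       4  C102                     -25    -725
11         11      23  C102                      12     132
take 9 rows with largest scaled:
    lead_days  weight   sku  weight_minus_lead_days  scaled
0          12      48  D101                      36     432
9          14      39  E102                      25     350
6          29      41  E102                      12     348
3          18      35  D202                      17     306
11         11      23  C102                      12     132
8          12      20  C102                       8      96
4          14      14  E102                       0       0
1          18      15  A202                      -3     -54
2          23       9  D202                     -14    -322

143.111111111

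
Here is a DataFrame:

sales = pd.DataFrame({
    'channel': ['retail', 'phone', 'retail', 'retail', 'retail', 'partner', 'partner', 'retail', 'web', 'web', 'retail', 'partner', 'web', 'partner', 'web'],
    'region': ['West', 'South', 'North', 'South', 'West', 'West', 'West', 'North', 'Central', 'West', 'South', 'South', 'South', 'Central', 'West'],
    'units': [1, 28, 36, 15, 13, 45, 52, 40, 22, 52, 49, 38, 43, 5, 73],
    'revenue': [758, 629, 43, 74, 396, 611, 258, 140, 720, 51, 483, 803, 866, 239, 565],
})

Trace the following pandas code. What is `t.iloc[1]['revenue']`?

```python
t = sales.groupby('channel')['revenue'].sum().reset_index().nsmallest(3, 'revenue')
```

1894

group by channel, sum of revenue:
channel
partner    1911
phone       629
retail     1894
web        2202
Name: revenue, dtype: int64
reset_index():
   channel  revenue
0  partner     1911
1    phone      629
2   retail     1894
3      web     2202
take 3 rows with smallest revenue:
   channel  revenue
1    phone      629
2   retail     1894
0  partner     1911
Then the value at position 1, column 'revenue': 1894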